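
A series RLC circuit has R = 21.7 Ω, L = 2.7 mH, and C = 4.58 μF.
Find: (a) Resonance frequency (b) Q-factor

Step 1 — Resonance condition Im(Z)=0 gives ω₀ = 1/√(LC).
Step 2 — ω₀ = 1/√(0.0027·4.58e-06) = 8993 rad/s.
Step 3 — f₀ = ω₀/(2π) = 1431 Hz.
Step 4 — Series Q: Q = ω₀L/R = 8993·0.0027/21.7 = 1.119.

(a) f₀ = 1431 Hz  (b) Q = 1.119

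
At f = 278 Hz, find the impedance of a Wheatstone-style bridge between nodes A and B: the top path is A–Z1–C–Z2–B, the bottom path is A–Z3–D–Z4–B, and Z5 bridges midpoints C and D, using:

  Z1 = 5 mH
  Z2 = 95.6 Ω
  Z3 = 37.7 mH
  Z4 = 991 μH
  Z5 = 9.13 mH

Step 1 — Angular frequency: ω = 2π·f = 2π·278 = 1747 rad/s.
Step 2 — Component impedances:
  Z1: Z = jωL = j·1747·0.005 = 0 + j8.734 Ω
  Z2: Z = R = 95.6 Ω
  Z3: Z = jωL = j·1747·0.0377 = 0 + j65.85 Ω
  Z4: Z = jωL = j·1747·0.000991 = 0 + j1.731 Ω
  Z5: Z = jωL = j·1747·0.00913 = 0 + j15.95 Ω
Step 3 — Bridge requires nodal analysis (the Z5 bridge couples midpoints C and D, so the two paths cannot be reduced to a simple series/parallel combination). Setting node B to ground and injecting 1 A at node A, the 3-node admittance system at A, C, D solves to V_A = Z_AB = 1.815 + j19.4 Ω = 19.49∠84.7° Ω.

Z = 1.815 + j19.4 Ω = 19.49∠84.7° Ω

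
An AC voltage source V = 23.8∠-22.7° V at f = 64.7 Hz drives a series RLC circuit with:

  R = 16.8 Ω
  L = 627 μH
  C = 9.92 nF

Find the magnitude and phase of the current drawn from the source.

Step 1 — Angular frequency: ω = 2π·f = 2π·64.7 = 406.5 rad/s.
Step 2 — Component impedances:
  R: Z = R = 16.8 Ω
  L: Z = jωL = j·406.5·0.000627 = 0 + j0.2549 Ω
  C: Z = 1/(jωC) = -j/(ω·C) = 0 - j2.48e+05 Ω
Step 3 — Series combination: Z_total = R + L + C = 16.8 - j2.48e+05 Ω = 2.48e+05∠-90.0° Ω.
Step 4 — Source phasor: V = 23.8∠-22.7° V = 21.96 - j9.185 V.
Step 5 — Ohm's law: I = V / Z_total = (21.96 - j9.185) / (16.8 - j2.48e+05) = 3.704e-05 + j8.854e-05 A.
Step 6 — Convert to polar: |I| = 9.598e-05 A, ∠I = 67.3°.

I = 9.598e-05∠67.3° A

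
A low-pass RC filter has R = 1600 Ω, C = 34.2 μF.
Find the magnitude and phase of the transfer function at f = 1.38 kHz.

Step 1 — Angular frequency: ω = 2π·1380 = 8671 rad/s.
Step 2 — Transfer function: H(jω) = 1/(1 + jωRC).
Step 3 — Denominator: 1 + jωRC = 1 + j·8671·1600·3.42e-05 = 1 + j474.5.
Step 4 — H = 4.442e-06 - j0.002108.
Step 5 — Magnitude: |H| = 0.002108 (-53.5 dB); phase: φ = -89.9°.

|H| = 0.002108 (-53.5 dB), φ = -89.9°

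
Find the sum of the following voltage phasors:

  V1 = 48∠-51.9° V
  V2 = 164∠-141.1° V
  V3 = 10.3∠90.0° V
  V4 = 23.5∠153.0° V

Step 1 — Convert each phasor to rectangular form:
  V1 = 48·(cos(-51.9°) + j·sin(-51.9°)) = 29.62 - j37.77 V
  V2 = 164·(cos(-141.1°) + j·sin(-141.1°)) = -127.6 - j103 V
  V3 = 10.3·(cos(90.0°) + j·sin(90.0°)) = 0 + j10.3 V
  V4 = 23.5·(cos(153.0°) + j·sin(153.0°)) = -20.94 + j10.67 V
Step 2 — Sum components: V_total = -119 - j119.8 V.
Step 3 — Convert to polar: |V_total| = 168.8 V, ∠V_total = -134.8°.

V_total = 168.8∠-134.8° V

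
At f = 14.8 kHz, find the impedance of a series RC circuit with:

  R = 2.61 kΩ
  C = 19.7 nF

Step 1 — Angular frequency: ω = 2π·f = 2π·1.48e+04 = 9.299e+04 rad/s.
Step 2 — Component impedances:
  R: Z = R = 2610 Ω
  C: Z = 1/(jωC) = -j/(ω·C) = 0 - j545.9 Ω
Step 3 — Series combination: Z_total = R + C = 2610 - j545.9 Ω = 2666∠-11.8° Ω.

Z = 2610 - j545.9 Ω = 2666∠-11.8° Ω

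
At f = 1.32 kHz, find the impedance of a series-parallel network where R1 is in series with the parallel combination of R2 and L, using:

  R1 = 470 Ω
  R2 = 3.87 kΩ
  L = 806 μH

Step 1 — Angular frequency: ω = 2π·f = 2π·1320 = 8294 rad/s.
Step 2 — Component impedances:
  R1: Z = R = 470 Ω
  R2: Z = R = 3870 Ω
  L: Z = jωL = j·8294·0.000806 = 0 + j6.685 Ω
Step 3 — Parallel branch: R2 || L = 1/(1/R2 + 1/L) = 0.01155 + j6.685 Ω.
Step 4 — Series with R1: Z_total = R1 + (R2 || L) = 470 + j6.685 Ω = 470.1∠0.8° Ω.

Z = 470 + j6.685 Ω = 470.1∠0.8° Ω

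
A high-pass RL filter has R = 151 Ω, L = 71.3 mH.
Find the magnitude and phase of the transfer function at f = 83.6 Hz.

Step 1 — Angular frequency: ω = 2π·83.6 = 525.3 rad/s.
Step 2 — Transfer function: H(jω) = jωL/(R + jωL).
Step 3 — Numerator jωL = j·37.45; denominator R + jωL = 151 + j37.45.
Step 4 — H = 0.05795 + j0.2337.
Step 5 — Magnitude: |H| = 0.2407 (-12.4 dB); phase: φ = 76.1°.

|H| = 0.2407 (-12.4 dB), φ = 76.1°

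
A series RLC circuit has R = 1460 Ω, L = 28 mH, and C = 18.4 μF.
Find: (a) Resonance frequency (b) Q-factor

Step 1 — Resonance condition Im(Z)=0 gives ω₀ = 1/√(LC).
Step 2 — ω₀ = 1/√(0.028·1.84e-05) = 1393 rad/s.
Step 3 — f₀ = ω₀/(2π) = 221.7 Hz.
Step 4 — Series Q: Q = ω₀L/R = 1393·0.028/1460 = 0.02672.

(a) f₀ = 221.7 Hz  (b) Q = 0.02672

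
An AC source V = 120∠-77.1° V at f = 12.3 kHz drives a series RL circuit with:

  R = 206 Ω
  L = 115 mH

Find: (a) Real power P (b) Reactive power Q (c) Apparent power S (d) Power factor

Step 1 — Angular frequency: ω = 2π·f = 2π·1.23e+04 = 7.728e+04 rad/s.
Step 2 — Component impedances:
  R: Z = R = 206 Ω
  L: Z = jωL = j·7.728e+04·0.115 = 0 + j8888 Ω
Step 3 — Series combination: Z_total = R + L = 206 + j8888 Ω = 8890∠88.7° Ω.
Step 4 — Source phasor: V = 120∠-77.1° V = 26.79 - j117 V.
Step 5 — Current: I = V / Z = -0.01308 - j0.003318 A = 0.0135∠-165.8° A.
Step 6 — Complex power: S = V·I* = 0.03753 + j1.619 VA.
Step 7 — Real power: P = Re(S) = 0.03753 W.
Step 8 — Reactive power: Q = Im(S) = 1.619 VAR.
Step 9 — Apparent power: |S| = 1.62 VA.
Step 10 — Power factor: PF = P/|S| = 0.02317 (lagging).

(a) P = 0.03753 W  (b) Q = 1.619 VAR  (c) S = 1.62 VA  (d) PF = 0.02317 (lagging)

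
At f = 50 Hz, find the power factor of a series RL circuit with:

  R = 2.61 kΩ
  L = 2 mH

Step 1 — Angular frequency: ω = 2π·f = 2π·50 = 314.2 rad/s.
Step 2 — Component impedances:
  R: Z = R = 2610 Ω
  L: Z = jωL = j·314.2·0.002 = 0 + j0.6283 Ω
Step 3 — Series combination: Z_total = R + L = 2610 + j0.6283 Ω = 2610∠0.0° Ω.
Step 4 — Power factor: PF = cos(φ) = Re(Z)/|Z| = 2610/2610 = 1.
Step 5 — Type: Im(Z) = 0.6283 ⇒ lagging (phase φ = 0.0°).

PF = 1 (lagging, φ = 0.0°)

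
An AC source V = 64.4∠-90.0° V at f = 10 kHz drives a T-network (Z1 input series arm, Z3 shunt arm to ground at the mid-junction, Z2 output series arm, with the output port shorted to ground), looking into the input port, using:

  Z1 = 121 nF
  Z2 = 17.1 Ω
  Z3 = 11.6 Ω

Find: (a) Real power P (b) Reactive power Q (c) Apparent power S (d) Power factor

Step 1 — Angular frequency: ω = 2π·f = 2π·1e+04 = 6.283e+04 rad/s.
Step 2 — Component impedances:
  Z1: Z = 1/(jωC) = -j/(ω·C) = 0 - j131.5 Ω
  Z2: Z = R = 17.1 Ω
  Z3: Z = R = 11.6 Ω
Step 3 — With the output port shorted to ground, the output series arm Z2 runs from the junction to ground; the shunt arm Z3 also runs from the junction to ground. They appear in parallel: Z3 || Z2 = 6.911 Ω.
Step 4 — Series with input arm Z1: Z_in = Z1 + (Z3 || Z2) = 6.911 - j131.5 Ω = 131.7∠-87.0° Ω.
Step 5 — Source phasor: V = 64.4∠-90.0° V = 0 - j64.4 V.
Step 6 — Current: I = V / Z = 0.4883 - j0.02566 A = 0.4889∠-3.0° A.
Step 7 — Complex power: S = V·I* = 1.652 - j31.44 VA.
Step 8 — Real power: P = Re(S) = 1.652 W.
Step 9 — Reactive power: Q = Im(S) = -31.44 VAR.
Step 10 — Apparent power: |S| = 31.49 VA.
Step 11 — Power factor: PF = P/|S| = 0.05247 (leading).

(a) P = 1.652 W  (b) Q = -31.44 VAR  (c) S = 31.49 VA  (d) PF = 0.05247 (leading)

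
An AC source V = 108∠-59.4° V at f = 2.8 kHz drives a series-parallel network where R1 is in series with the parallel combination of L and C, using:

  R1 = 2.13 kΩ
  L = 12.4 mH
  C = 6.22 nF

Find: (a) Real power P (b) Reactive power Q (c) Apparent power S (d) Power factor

Step 1 — Angular frequency: ω = 2π·f = 2π·2800 = 1.759e+04 rad/s.
Step 2 — Component impedances:
  R1: Z = R = 2130 Ω
  L: Z = jωL = j·1.759e+04·0.0124 = 0 + j218.2 Ω
  C: Z = 1/(jωC) = -j/(ω·C) = 0 - j9138 Ω
Step 3 — Parallel branch: L || C = 1/(1/L + 1/C) = 0 + j223.5 Ω.
Step 4 — Series with R1: Z_total = R1 + (L || C) = 2130 + j223.5 Ω = 2142∠6.0° Ω.
Step 5 — Source phasor: V = 108∠-59.4° V = 54.98 - j92.96 V.
Step 6 — Current: I = V / Z = 0.021 - j0.04585 A = 0.05043∠-65.4° A.
Step 7 — Complex power: S = V·I* = 5.416 + j0.5683 VA.
Step 8 — Real power: P = Re(S) = 5.416 W.
Step 9 — Reactive power: Q = Im(S) = 0.5683 VAR.
Step 10 — Apparent power: |S| = 5.446 VA.
Step 11 — Power factor: PF = P/|S| = 0.9945 (lagging).

(a) P = 5.416 W  (b) Q = 0.5683 VAR  (c) S = 5.446 VA  (d) PF = 0.9945 (lagging)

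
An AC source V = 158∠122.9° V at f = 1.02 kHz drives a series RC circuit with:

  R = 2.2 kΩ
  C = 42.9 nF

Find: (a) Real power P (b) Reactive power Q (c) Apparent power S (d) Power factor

Step 1 — Angular frequency: ω = 2π·f = 2π·1020 = 6409 rad/s.
Step 2 — Component impedances:
  R: Z = R = 2200 Ω
  C: Z = 1/(jωC) = -j/(ω·C) = 0 - j3637 Ω
Step 3 — Series combination: Z_total = R + C = 2200 - j3637 Ω = 4251∠-58.8° Ω.
Step 4 — Source phasor: V = 158∠122.9° V = -85.82 + j132.7 V.
Step 5 — Current: I = V / Z = -0.03715 - j0.001123 A = 0.03717∠-178.3° A.
Step 6 — Complex power: S = V·I* = 3.04 - j5.025 VA.
Step 7 — Real power: P = Re(S) = 3.04 W.
Step 8 — Reactive power: Q = Im(S) = -5.025 VAR.
Step 9 — Apparent power: |S| = 5.873 VA.
Step 10 — Power factor: PF = P/|S| = 0.5176 (leading).

(a) P = 3.04 W  (b) Q = -5.025 VAR  (c) S = 5.873 VA  (d) PF = 0.5176 (leading)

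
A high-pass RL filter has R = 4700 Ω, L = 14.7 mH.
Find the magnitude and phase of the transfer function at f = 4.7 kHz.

Step 1 — Angular frequency: ω = 2π·4700 = 2.953e+04 rad/s.
Step 2 — Transfer function: H(jω) = jωL/(R + jωL).
Step 3 — Numerator jωL = j·434.1; denominator R + jωL = 4700 + j434.1.
Step 4 — H = 0.008459 + j0.09158.
Step 5 — Magnitude: |H| = 0.09197 (-20.7 dB); phase: φ = 84.7°.

|H| = 0.09197 (-20.7 dB), φ = 84.7°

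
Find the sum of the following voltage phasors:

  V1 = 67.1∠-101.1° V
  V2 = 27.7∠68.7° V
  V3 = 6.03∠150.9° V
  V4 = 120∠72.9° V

Step 1 — Convert each phasor to rectangular form:
  V1 = 67.1·(cos(-101.1°) + j·sin(-101.1°)) = -12.92 - j65.84 V
  V2 = 27.7·(cos(68.7°) + j·sin(68.7°)) = 10.06 + j25.81 V
  V3 = 6.03·(cos(150.9°) + j·sin(150.9°)) = -5.269 + j2.933 V
  V4 = 120·(cos(72.9°) + j·sin(72.9°)) = 35.28 + j114.7 V
Step 2 — Sum components: V_total = 27.16 + j77.59 V.
Step 3 — Convert to polar: |V_total| = 82.21 V, ∠V_total = 70.7°.

V_total = 82.21∠70.7° V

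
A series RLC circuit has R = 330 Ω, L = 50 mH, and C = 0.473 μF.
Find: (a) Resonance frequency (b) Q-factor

Step 1 — Resonance condition Im(Z)=0 gives ω₀ = 1/√(LC).
Step 2 — ω₀ = 1/√(0.05·4.73e-07) = 6503 rad/s.
Step 3 — f₀ = ω₀/(2π) = 1035 Hz.
Step 4 — Series Q: Q = ω₀L/R = 6503·0.05/330 = 0.9852.

(a) f₀ = 1035 Hz  (b) Q = 0.9852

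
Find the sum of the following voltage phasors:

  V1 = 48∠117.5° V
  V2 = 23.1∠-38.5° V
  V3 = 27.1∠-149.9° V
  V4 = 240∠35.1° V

Step 1 — Convert each phasor to rectangular form:
  V1 = 48·(cos(117.5°) + j·sin(117.5°)) = -22.16 + j42.58 V
  V2 = 23.1·(cos(-38.5°) + j·sin(-38.5°)) = 18.08 - j14.38 V
  V3 = 27.1·(cos(-149.9°) + j·sin(-149.9°)) = -23.45 - j13.59 V
  V4 = 240·(cos(35.1°) + j·sin(35.1°)) = 196.4 + j138 V
Step 2 — Sum components: V_total = 168.8 + j152.6 V.
Step 3 — Convert to polar: |V_total| = 227.6 V, ∠V_total = 42.1°.

V_total = 227.6∠42.1° V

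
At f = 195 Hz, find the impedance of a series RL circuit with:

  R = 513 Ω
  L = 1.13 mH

Step 1 — Angular frequency: ω = 2π·f = 2π·195 = 1225 rad/s.
Step 2 — Component impedances:
  R: Z = R = 513 Ω
  L: Z = jωL = j·1225·0.00113 = 0 + j1.384 Ω
Step 3 — Series combination: Z_total = R + L = 513 + j1.384 Ω = 513∠0.2° Ω.

Z = 513 + j1.384 Ω = 513∠0.2° Ω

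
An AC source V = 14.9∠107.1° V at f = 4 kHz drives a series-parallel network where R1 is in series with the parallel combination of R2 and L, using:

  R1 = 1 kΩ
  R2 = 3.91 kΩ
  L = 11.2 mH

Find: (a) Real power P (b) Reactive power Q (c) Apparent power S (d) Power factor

Step 1 — Angular frequency: ω = 2π·f = 2π·4000 = 2.513e+04 rad/s.
Step 2 — Component impedances:
  R1: Z = R = 1000 Ω
  R2: Z = R = 3910 Ω
  L: Z = jωL = j·2.513e+04·0.0112 = 0 + j281.5 Ω
Step 3 — Parallel branch: R2 || L = 1/(1/R2 + 1/L) = 20.16 + j280 Ω.
Step 4 — Series with R1: Z_total = R1 + (R2 || L) = 1020 + j280 Ω = 1058∠15.3° Ω.
Step 5 — Source phasor: V = 14.9∠107.1° V = -4.381 + j14.24 V.
Step 6 — Current: I = V / Z = -0.0004302 + j0.01408 A = 0.01408∠91.8° A.
Step 7 — Complex power: S = V·I* = 0.2024 + j0.05555 VA.
Step 8 — Real power: P = Re(S) = 0.2024 W.
Step 9 — Reactive power: Q = Im(S) = 0.05555 VAR.
Step 10 — Apparent power: |S| = 0.2099 VA.
Step 11 — Power factor: PF = P/|S| = 0.9643 (lagging).

(a) P = 0.2024 W  (b) Q = 0.05555 VAR  (c) S = 0.2099 VA  (d) PF = 0.9643 (lagging)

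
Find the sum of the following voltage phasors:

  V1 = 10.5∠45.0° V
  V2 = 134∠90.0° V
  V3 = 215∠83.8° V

Step 1 — Convert each phasor to rectangular form:
  V1 = 10.5·(cos(45.0°) + j·sin(45.0°)) = 7.425 + j7.425 V
  V2 = 134·(cos(90.0°) + j·sin(90.0°)) = 0 + j134 V
  V3 = 215·(cos(83.8°) + j·sin(83.8°)) = 23.22 + j213.7 V
Step 2 — Sum components: V_total = 30.64 + j355.2 V.
Step 3 — Convert to polar: |V_total| = 356.5 V, ∠V_total = 85.1°.

V_total = 356.5∠85.1° V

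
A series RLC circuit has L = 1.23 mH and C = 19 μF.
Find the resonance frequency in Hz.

Step 1 — Resonance condition Im(Z)=0 gives ω₀ = 1/√(LC).
Step 2 — ω₀ = 1/√(0.00123·1.9e-05) = 6541 rad/s.
Step 3 — f₀ = ω₀/(2π) = 1041 Hz.

f₀ = 1041 Hz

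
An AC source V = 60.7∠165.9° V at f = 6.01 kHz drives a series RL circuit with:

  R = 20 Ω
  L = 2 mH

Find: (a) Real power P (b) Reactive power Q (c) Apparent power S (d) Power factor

Step 1 — Angular frequency: ω = 2π·f = 2π·6010 = 3.776e+04 rad/s.
Step 2 — Component impedances:
  R: Z = R = 20 Ω
  L: Z = jωL = j·3.776e+04·0.002 = 0 + j75.52 Ω
Step 3 — Series combination: Z_total = R + L = 20 + j75.52 Ω = 78.13∠75.2° Ω.
Step 4 — Source phasor: V = 60.7∠165.9° V = -58.87 + j14.79 V.
Step 5 — Current: I = V / Z = -0.009931 + j0.7769 A = 0.7769∠90.7° A.
Step 6 — Complex power: S = V·I* = 12.07 + j45.59 VA.
Step 7 — Real power: P = Re(S) = 12.07 W.
Step 8 — Reactive power: Q = Im(S) = 45.59 VAR.
Step 9 — Apparent power: |S| = 47.16 VA.
Step 10 — Power factor: PF = P/|S| = 0.256 (lagging).

(a) P = 12.07 W  (b) Q = 45.59 VAR  (c) S = 47.16 VA  (d) PF = 0.256 (lagging)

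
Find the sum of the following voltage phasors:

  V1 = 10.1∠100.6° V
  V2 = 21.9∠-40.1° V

Step 1 — Convert each phasor to rectangular form:
  V1 = 10.1·(cos(100.6°) + j·sin(100.6°)) = -1.858 + j9.928 V
  V2 = 21.9·(cos(-40.1°) + j·sin(-40.1°)) = 16.75 - j14.11 V
Step 2 — Sum components: V_total = 14.89 - j4.179 V.
Step 3 — Convert to polar: |V_total| = 15.47 V, ∠V_total = -15.7°.

V_total = 15.47∠-15.7° V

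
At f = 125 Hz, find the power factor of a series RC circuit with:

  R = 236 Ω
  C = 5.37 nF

Step 1 — Angular frequency: ω = 2π·f = 2π·125 = 785.4 rad/s.
Step 2 — Component impedances:
  R: Z = R = 236 Ω
  C: Z = 1/(jωC) = -j/(ω·C) = 0 - j2.371e+05 Ω
Step 3 — Series combination: Z_total = R + C = 236 - j2.371e+05 Ω = 2.371e+05∠-89.9° Ω.
Step 4 — Power factor: PF = cos(φ) = Re(Z)/|Z| = 236/2.371e+05 = 0.0009954.
Step 5 — Type: Im(Z) = -2.371e+05 ⇒ leading (phase φ = -89.9°).

PF = 0.0009954 (leading, φ = -89.9°)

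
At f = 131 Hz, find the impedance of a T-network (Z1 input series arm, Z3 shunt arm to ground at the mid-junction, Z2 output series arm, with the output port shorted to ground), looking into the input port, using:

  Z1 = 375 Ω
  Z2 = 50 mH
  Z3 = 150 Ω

Step 1 — Angular frequency: ω = 2π·f = 2π·131 = 823.1 rad/s.
Step 2 — Component impedances:
  Z1: Z = R = 375 Ω
  Z2: Z = jωL = j·823.1·0.05 = 0 + j41.15 Ω
  Z3: Z = R = 150 Ω
Step 3 — With the output port shorted to ground, the output series arm Z2 runs from the junction to ground; the shunt arm Z3 also runs from the junction to ground. They appear in parallel: Z3 || Z2 = 10.5 + j38.27 Ω.
Step 4 — Series with input arm Z1: Z_in = Z1 + (Z3 || Z2) = 385.5 + j38.27 Ω = 387.4∠5.7° Ω.

Z = 385.5 + j38.27 Ω = 387.4∠5.7° Ω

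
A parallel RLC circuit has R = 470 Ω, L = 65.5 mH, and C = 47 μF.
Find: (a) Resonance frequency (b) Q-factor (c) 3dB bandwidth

Step 1 — Resonance: ω₀ = 1/√(LC) = 1/√(0.0655·4.7e-05) = 569.9 rad/s.
Step 2 — f₀ = ω₀/(2π) = 90.71 Hz.
Step 3 — Parallel Q: Q = R/(ω₀L) = 470/(569.9·0.0655) = 12.59.
Step 4 — Bandwidth: Δω = ω₀/Q = 45.27 rad/s; BW = Δω/(2π) = 7.205 Hz.

(a) f₀ = 90.71 Hz  (b) Q = 12.59  (c) BW = 7.205 Hz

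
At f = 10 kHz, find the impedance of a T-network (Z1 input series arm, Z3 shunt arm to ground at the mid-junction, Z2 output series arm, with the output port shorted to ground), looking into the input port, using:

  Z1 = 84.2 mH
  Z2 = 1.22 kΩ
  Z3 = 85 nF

Step 1 — Angular frequency: ω = 2π·f = 2π·1e+04 = 6.283e+04 rad/s.
Step 2 — Component impedances:
  Z1: Z = jωL = j·6.283e+04·0.0842 = 0 + j5290 Ω
  Z2: Z = R = 1220 Ω
  Z3: Z = 1/(jωC) = -j/(ω·C) = 0 - j187.2 Ω
Step 3 — With the output port shorted to ground, the output series arm Z2 runs from the junction to ground; the shunt arm Z3 also runs from the junction to ground. They appear in parallel: Z3 || Z2 = 28.08 - j182.9 Ω.
Step 4 — Series with input arm Z1: Z_in = Z1 + (Z3 || Z2) = 28.08 + j5108 Ω = 5108∠89.7° Ω.

Z = 28.08 + j5108 Ω = 5108∠89.7° Ω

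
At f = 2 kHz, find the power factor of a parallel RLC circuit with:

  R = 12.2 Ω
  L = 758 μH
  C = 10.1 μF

Step 1 — Angular frequency: ω = 2π·f = 2π·2000 = 1.257e+04 rad/s.
Step 2 — Component impedances:
  R: Z = R = 12.2 Ω
  L: Z = jωL = j·1.257e+04·0.000758 = 0 + j9.525 Ω
  C: Z = 1/(jωC) = -j/(ω·C) = 0 - j7.879 Ω
Step 3 — Parallel combination: 1/Z_total = 1/R + 1/L + 1/C; Z_total = 11.38 - j3.047 Ω = 11.79∠-15.0° Ω.
Step 4 — Power factor: PF = cos(φ) = Re(Z)/|Z| = 11.3846/11.7852 = 0.966.
Step 5 — Type: Im(Z) = -3.047 ⇒ leading (phase φ = -15.0°).

PF = 0.966 (leading, φ = -15.0°)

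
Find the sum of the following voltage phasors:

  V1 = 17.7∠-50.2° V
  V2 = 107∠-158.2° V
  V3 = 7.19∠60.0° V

Step 1 — Convert each phasor to rectangular form:
  V1 = 17.7·(cos(-50.2°) + j·sin(-50.2°)) = 11.33 - j13.6 V
  V2 = 107·(cos(-158.2°) + j·sin(-158.2°)) = -99.35 - j39.74 V
  V3 = 7.19·(cos(60.0°) + j·sin(60.0°)) = 3.595 + j6.227 V
Step 2 — Sum components: V_total = -84.42 - j47.11 V.
Step 3 — Convert to polar: |V_total| = 96.68 V, ∠V_total = -150.8°.

V_total = 96.68∠-150.8° V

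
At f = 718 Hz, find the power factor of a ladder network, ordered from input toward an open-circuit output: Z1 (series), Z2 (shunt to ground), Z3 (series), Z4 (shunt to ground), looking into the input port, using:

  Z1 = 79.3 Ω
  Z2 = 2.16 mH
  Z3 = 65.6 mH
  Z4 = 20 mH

Step 1 — Angular frequency: ω = 2π·f = 2π·718 = 4511 rad/s.
Step 2 — Component impedances:
  Z1: Z = R = 79.3 Ω
  Z2: Z = jωL = j·4511·0.00216 = 0 + j9.744 Ω
  Z3: Z = jωL = j·4511·0.0656 = 0 + j295.9 Ω
  Z4: Z = jωL = j·4511·0.02 = 0 + j90.23 Ω
Step 3 — Ladder network (open output): work backward from the far end, alternating series and parallel combinations. Z_in = 79.3 + j9.505 Ω = 79.87∠6.8° Ω.
Step 4 — Power factor: PF = cos(φ) = Re(Z)/|Z| = 79.3/79.87 = 0.9929.
Step 5 — Type: Im(Z) = 9.505 ⇒ lagging (phase φ = 6.8°).

PF = 0.9929 (lagging, φ = 6.8°)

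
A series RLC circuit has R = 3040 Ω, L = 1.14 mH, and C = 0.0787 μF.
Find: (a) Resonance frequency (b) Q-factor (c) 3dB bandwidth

Step 1 — Resonance condition Im(Z)=0 gives ω₀ = 1/√(LC).
Step 2 — ω₀ = 1/√(0.00114·7.87e-08) = 1.056e+05 rad/s.
Step 3 — f₀ = ω₀/(2π) = 1.68e+04 Hz.
Step 4 — Series Q: Q = ω₀L/R = 1.056e+05·0.00114/3040 = 0.03959.
Step 5 — 3dB bandwidth: Δω = ω₀/Q = 2.667e+06 rad/s; BW = Δω/(2π) = 4.244e+05 Hz.

(a) f₀ = 1.68e+04 Hz  (b) Q = 0.03959  (c) BW = 4.244e+05 Hz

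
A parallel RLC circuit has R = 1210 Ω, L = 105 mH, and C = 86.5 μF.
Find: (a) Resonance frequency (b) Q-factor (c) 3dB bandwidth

Step 1 — Resonance: ω₀ = 1/√(LC) = 1/√(0.105·8.65e-05) = 331.8 rad/s.
Step 2 — f₀ = ω₀/(2π) = 52.81 Hz.
Step 3 — Parallel Q: Q = R/(ω₀L) = 1210/(331.8·0.105) = 34.73.
Step 4 — Bandwidth: Δω = ω₀/Q = 9.554 rad/s; BW = Δω/(2π) = 1.521 Hz.

(a) f₀ = 52.81 Hz  (b) Q = 34.73  (c) BW = 1.521 Hz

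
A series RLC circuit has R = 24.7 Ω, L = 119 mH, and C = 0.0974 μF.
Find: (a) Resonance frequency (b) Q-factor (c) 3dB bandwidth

Step 1 — Resonance condition Im(Z)=0 gives ω₀ = 1/√(LC).
Step 2 — ω₀ = 1/√(0.119·9.74e-08) = 9289 rad/s.
Step 3 — f₀ = ω₀/(2π) = 1478 Hz.
Step 4 — Series Q: Q = ω₀L/R = 9289·0.119/24.7 = 44.75.
Step 5 — 3dB bandwidth: Δω = ω₀/Q = 207.6 rad/s; BW = Δω/(2π) = 33.03 Hz.

(a) f₀ = 1478 Hz  (b) Q = 44.75  (c) BW = 33.03 Hz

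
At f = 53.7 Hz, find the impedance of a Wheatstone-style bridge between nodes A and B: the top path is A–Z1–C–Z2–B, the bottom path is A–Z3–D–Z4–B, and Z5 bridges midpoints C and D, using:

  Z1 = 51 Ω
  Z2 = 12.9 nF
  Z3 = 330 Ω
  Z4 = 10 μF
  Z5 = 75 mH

Step 1 — Angular frequency: ω = 2π·f = 2π·53.7 = 337.4 rad/s.
Step 2 — Component impedances:
  Z1: Z = R = 51 Ω
  Z2: Z = 1/(jωC) = -j/(ω·C) = 0 - j2.298e+05 Ω
  Z3: Z = R = 330 Ω
  Z4: Z = 1/(jωC) = -j/(ω·C) = 0 - j296.4 Ω
  Z5: Z = jωL = j·337.4·0.075 = 0 + j25.31 Ω
Step 3 — Bridge requires nodal analysis (the Z5 bridge couples midpoints C and D, so the two paths cannot be reduced to a simple series/parallel combination). Setting node B to ground and injecting 1 A at node A, the 3-node admittance system at A, C, D solves to V_A = Z_AB = 45.43 - j277.1 Ω = 280.8∠-80.7° Ω.

Z = 45.43 - j277.1 Ω = 280.8∠-80.7° Ω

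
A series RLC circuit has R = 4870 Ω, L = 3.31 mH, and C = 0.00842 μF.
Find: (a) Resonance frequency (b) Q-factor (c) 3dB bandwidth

Step 1 — Resonance condition Im(Z)=0 gives ω₀ = 1/√(LC).
Step 2 — ω₀ = 1/√(0.00331·8.42e-09) = 1.894e+05 rad/s.
Step 3 — f₀ = ω₀/(2π) = 3.015e+04 Hz.
Step 4 — Series Q: Q = ω₀L/R = 1.894e+05·0.00331/4870 = 0.1287.
Step 5 — 3dB bandwidth: Δω = ω₀/Q = 1.471e+06 rad/s; BW = Δω/(2π) = 2.342e+05 Hz.

(a) f₀ = 3.015e+04 Hz  (b) Q = 0.1287  (c) BW = 2.342e+05 Hz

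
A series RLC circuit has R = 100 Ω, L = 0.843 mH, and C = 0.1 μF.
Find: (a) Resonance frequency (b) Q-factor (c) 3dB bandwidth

Step 1 — Resonance condition Im(Z)=0 gives ω₀ = 1/√(LC).
Step 2 — ω₀ = 1/√(0.000843·1e-07) = 1.089e+05 rad/s.
Step 3 — f₀ = ω₀/(2π) = 1.733e+04 Hz.
Step 4 — Series Q: Q = ω₀L/R = 1.089e+05·0.000843/100 = 0.9182.
Step 5 — 3dB bandwidth: Δω = ω₀/Q = 1.186e+05 rad/s; BW = Δω/(2π) = 1.888e+04 Hz.

(a) f₀ = 1.733e+04 Hz  (b) Q = 0.9182  (c) BW = 1.888e+04 Hz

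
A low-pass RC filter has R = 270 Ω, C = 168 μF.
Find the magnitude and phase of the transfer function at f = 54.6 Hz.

Step 1 — Angular frequency: ω = 2π·54.6 = 343.1 rad/s.
Step 2 — Transfer function: H(jω) = 1/(1 + jωRC).
Step 3 — Denominator: 1 + jωRC = 1 + j·343.1·270·0.000168 = 1 + j15.56.
Step 4 — H = 0.004113 - j0.064.
Step 5 — Magnitude: |H| = 0.06413 (-23.9 dB); phase: φ = -86.3°.

|H| = 0.06413 (-23.9 dB), φ = -86.3°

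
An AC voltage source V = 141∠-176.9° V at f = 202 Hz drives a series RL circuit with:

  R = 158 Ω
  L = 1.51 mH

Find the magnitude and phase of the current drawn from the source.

Step 1 — Angular frequency: ω = 2π·f = 2π·202 = 1269 rad/s.
Step 2 — Component impedances:
  R: Z = R = 158 Ω
  L: Z = jωL = j·1269·0.00151 = 0 + j1.916 Ω
Step 3 — Series combination: Z_total = R + L = 158 + j1.916 Ω = 158∠0.7° Ω.
Step 4 — Source phasor: V = 141∠-176.9° V = -140.8 - j7.625 V.
Step 5 — Ohm's law: I = V / Z_total = (-140.8 - j7.625) / (158 + j1.916) = -0.8916 - j0.03745 A.
Step 6 — Convert to polar: |I| = 0.8923 A, ∠I = -177.6°.

I = 0.8923∠-177.6° A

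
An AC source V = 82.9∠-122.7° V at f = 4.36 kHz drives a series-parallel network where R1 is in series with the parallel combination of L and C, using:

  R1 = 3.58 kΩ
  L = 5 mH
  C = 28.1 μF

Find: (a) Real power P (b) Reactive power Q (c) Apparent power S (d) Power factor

Step 1 — Angular frequency: ω = 2π·f = 2π·4360 = 2.739e+04 rad/s.
Step 2 — Component impedances:
  R1: Z = R = 3580 Ω
  L: Z = jωL = j·2.739e+04·0.005 = 0 + j137 Ω
  C: Z = 1/(jωC) = -j/(ω·C) = 0 - j1.299 Ω
Step 3 — Parallel branch: L || C = 1/(1/L + 1/C) = 0 - j1.311 Ω.
Step 4 — Series with R1: Z_total = R1 + (L || C) = 3580 - j1.311 Ω = 3580∠-0.0° Ω.
Step 5 — Source phasor: V = 82.9∠-122.7° V = -44.79 - j69.76 V.
Step 6 — Current: I = V / Z = -0.0125 - j0.01949 A = 0.02316∠-122.7° A.
Step 7 — Complex power: S = V·I* = 1.92 - j0.0007032 VA.
Step 8 — Real power: P = Re(S) = 1.92 W.
Step 9 — Reactive power: Q = Im(S) = -0.0007032 VAR.
Step 10 — Apparent power: |S| = 1.92 VA.
Step 11 — Power factor: PF = P/|S| = 1 (leading).

(a) P = 1.92 W  (b) Q = -0.0007032 VAR  (c) S = 1.92 VA  (d) PF = 1 (leading)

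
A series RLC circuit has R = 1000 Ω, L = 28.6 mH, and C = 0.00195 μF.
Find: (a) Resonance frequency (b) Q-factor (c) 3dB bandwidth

Step 1 — Resonance: ω₀ = 1/√(LC) = 1/√(0.0286·1.95e-09) = 1.339e+05 rad/s.
Step 2 — f₀ = ω₀/(2π) = 2.131e+04 Hz.
Step 3 — Series Q: Q = ω₀L/R = 1.339e+05·0.0286/1000 = 3.83.
Step 4 — Bandwidth: Δω = ω₀/Q = 3.497e+04 rad/s; BW = Δω/(2π) = 5565 Hz.

(a) f₀ = 2.131e+04 Hz  (b) Q = 3.83  (c) BW = 5565 Hz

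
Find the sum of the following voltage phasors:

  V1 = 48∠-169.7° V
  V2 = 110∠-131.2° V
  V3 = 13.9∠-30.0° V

Step 1 — Convert each phasor to rectangular form:
  V1 = 48·(cos(-169.7°) + j·sin(-169.7°)) = -47.23 - j8.583 V
  V2 = 110·(cos(-131.2°) + j·sin(-131.2°)) = -72.46 - j82.77 V
  V3 = 13.9·(cos(-30.0°) + j·sin(-30.0°)) = 12.04 - j6.95 V
Step 2 — Sum components: V_total = -107.6 - j98.3 V.
Step 3 — Convert to polar: |V_total| = 145.8 V, ∠V_total = -137.6°.

V_total = 145.8∠-137.6° V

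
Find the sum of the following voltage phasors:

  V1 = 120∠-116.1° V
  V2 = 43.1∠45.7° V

Step 1 — Convert each phasor to rectangular form:
  V1 = 120·(cos(-116.1°) + j·sin(-116.1°)) = -52.79 - j107.8 V
  V2 = 43.1·(cos(45.7°) + j·sin(45.7°)) = 30.1 + j30.85 V
Step 2 — Sum components: V_total = -22.69 - j76.92 V.
Step 3 — Convert to polar: |V_total| = 80.19 V, ∠V_total = -106.4°.

V_total = 80.19∠-106.4° V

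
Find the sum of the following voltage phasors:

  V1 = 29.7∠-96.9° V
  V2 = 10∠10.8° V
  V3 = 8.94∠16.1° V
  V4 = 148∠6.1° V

Step 1 — Convert each phasor to rectangular form:
  V1 = 29.7·(cos(-96.9°) + j·sin(-96.9°)) = -3.568 - j29.48 V
  V2 = 10·(cos(10.8°) + j·sin(10.8°)) = 9.823 + j1.874 V
  V3 = 8.94·(cos(16.1°) + j·sin(16.1°)) = 8.589 + j2.479 V
  V4 = 148·(cos(6.1°) + j·sin(6.1°)) = 147.2 + j15.73 V
Step 2 — Sum components: V_total = 162 - j9.405 V.
Step 3 — Convert to polar: |V_total| = 162.3 V, ∠V_total = -3.3°.

V_total = 162.3∠-3.3° V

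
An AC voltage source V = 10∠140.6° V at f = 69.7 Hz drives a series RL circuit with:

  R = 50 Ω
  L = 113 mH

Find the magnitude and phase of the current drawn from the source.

Step 1 — Angular frequency: ω = 2π·f = 2π·69.7 = 437.9 rad/s.
Step 2 — Component impedances:
  R: Z = R = 50 Ω
  L: Z = jωL = j·437.9·0.113 = 0 + j49.49 Ω
Step 3 — Series combination: Z_total = R + L = 50 + j49.49 Ω = 70.35∠44.7° Ω.
Step 4 — Source phasor: V = 10∠140.6° V = -7.727 + j6.347 V.
Step 5 — Ohm's law: I = V / Z_total = (-7.727 + j6.347) / (50 + j49.49) = -0.0146 + j0.1414 A.
Step 6 — Convert to polar: |I| = 0.1421 A, ∠I = 95.9°.

I = 0.1421∠95.9° A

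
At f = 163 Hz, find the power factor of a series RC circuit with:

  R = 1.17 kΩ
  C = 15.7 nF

Step 1 — Angular frequency: ω = 2π·f = 2π·163 = 1024 rad/s.
Step 2 — Component impedances:
  R: Z = R = 1170 Ω
  C: Z = 1/(jωC) = -j/(ω·C) = 0 - j6.219e+04 Ω
Step 3 — Series combination: Z_total = R + C = 1170 - j6.219e+04 Ω = 6.22e+04∠-88.9° Ω.
Step 4 — Power factor: PF = cos(φ) = Re(Z)/|Z| = 1170/6.22e+04 = 0.01881.
Step 5 — Type: Im(Z) = -6.219e+04 ⇒ leading (phase φ = -88.9°).

PF = 0.01881 (leading, φ = -88.9°)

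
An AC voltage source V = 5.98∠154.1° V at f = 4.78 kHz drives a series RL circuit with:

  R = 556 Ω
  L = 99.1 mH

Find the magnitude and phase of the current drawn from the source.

Step 1 — Angular frequency: ω = 2π·f = 2π·4780 = 3.003e+04 rad/s.
Step 2 — Component impedances:
  R: Z = R = 556 Ω
  L: Z = jωL = j·3.003e+04·0.0991 = 0 + j2976 Ω
Step 3 — Series combination: Z_total = R + L = 556 + j2976 Ω = 3028∠79.4° Ω.
Step 4 — Source phasor: V = 5.98∠154.1° V = -5.379 + j2.612 V.
Step 5 — Ohm's law: I = V / Z_total = (-5.379 + j2.612) / (556 + j2976) = 0.0005218 + j0.001905 A.
Step 6 — Convert to polar: |I| = 0.001975 A, ∠I = 74.7°.

I = 0.001975∠74.7° A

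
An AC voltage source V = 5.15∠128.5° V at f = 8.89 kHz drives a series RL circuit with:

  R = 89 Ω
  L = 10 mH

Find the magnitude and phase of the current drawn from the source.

Step 1 — Angular frequency: ω = 2π·f = 2π·8890 = 5.586e+04 rad/s.
Step 2 — Component impedances:
  R: Z = R = 89 Ω
  L: Z = jωL = j·5.586e+04·0.01 = 0 + j558.6 Ω
Step 3 — Series combination: Z_total = R + L = 89 + j558.6 Ω = 565.6∠80.9° Ω.
Step 4 — Source phasor: V = 5.15∠128.5° V = -3.206 + j4.03 V.
Step 5 — Ohm's law: I = V / Z_total = (-3.206 + j4.03) / (89 + j558.6) = 0.006145 + j0.006719 A.
Step 6 — Convert to polar: |I| = 0.009105 A, ∠I = 47.6°.

I = 0.009105∠47.6° A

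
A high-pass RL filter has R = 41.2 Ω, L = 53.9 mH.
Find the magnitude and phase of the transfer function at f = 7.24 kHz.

Step 1 — Angular frequency: ω = 2π·7240 = 4.549e+04 rad/s.
Step 2 — Transfer function: H(jω) = jωL/(R + jωL).
Step 3 — Numerator jωL = j·2452; denominator R + jωL = 41.2 + j2452.
Step 4 — H = 0.9997 + j0.0168.
Step 5 — Magnitude: |H| = 0.9999 (-0.0 dB); phase: φ = 1.0°.

|H| = 0.9999 (-0.0 dB), φ = 1.0°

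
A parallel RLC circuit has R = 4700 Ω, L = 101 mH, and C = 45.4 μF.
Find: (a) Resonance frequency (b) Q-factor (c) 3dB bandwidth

Step 1 — Resonance: ω₀ = 1/√(LC) = 1/√(0.101·4.54e-05) = 467 rad/s.
Step 2 — f₀ = ω₀/(2π) = 74.32 Hz.
Step 3 — Parallel Q: Q = R/(ω₀L) = 4700/(467·0.101) = 99.65.
Step 4 — Bandwidth: Δω = ω₀/Q = 4.686 rad/s; BW = Δω/(2π) = 0.7459 Hz.

(a) f₀ = 74.32 Hz  (b) Q = 99.65  (c) BW = 0.7459 Hz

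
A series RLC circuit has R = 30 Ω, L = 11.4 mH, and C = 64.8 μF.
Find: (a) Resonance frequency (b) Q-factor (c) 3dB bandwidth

Step 1 — Resonance condition Im(Z)=0 gives ω₀ = 1/√(LC).
Step 2 — ω₀ = 1/√(0.0114·6.48e-05) = 1163 rad/s.
Step 3 — f₀ = ω₀/(2π) = 185.2 Hz.
Step 4 — Series Q: Q = ω₀L/R = 1163·0.0114/30 = 0.4421.
Step 5 — 3dB bandwidth: Δω = ω₀/Q = 2632 rad/s; BW = Δω/(2π) = 418.8 Hz.

(a) f₀ = 185.2 Hz  (b) Q = 0.4421  (c) BW = 418.8 Hz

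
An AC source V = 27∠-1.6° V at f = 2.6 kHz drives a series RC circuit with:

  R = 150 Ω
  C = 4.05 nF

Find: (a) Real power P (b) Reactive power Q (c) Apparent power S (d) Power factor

Step 1 — Angular frequency: ω = 2π·f = 2π·2600 = 1.634e+04 rad/s.
Step 2 — Component impedances:
  R: Z = R = 150 Ω
  C: Z = 1/(jωC) = -j/(ω·C) = 0 - j1.511e+04 Ω
Step 3 — Series combination: Z_total = R + C = 150 - j1.511e+04 Ω = 1.512e+04∠-89.4° Ω.
Step 4 — Source phasor: V = 27∠-1.6° V = 26.99 - j0.7539 V.
Step 5 — Current: I = V / Z = 6.759e-05 + j0.001785 A = 0.001786∠87.8° A.
Step 6 — Complex power: S = V·I* = 0.0004786 - j0.04823 VA.
Step 7 — Real power: P = Re(S) = 0.0004786 W.
Step 8 — Reactive power: Q = Im(S) = -0.04823 VAR.
Step 9 — Apparent power: |S| = 0.04823 VA.
Step 10 — Power factor: PF = P/|S| = 0.009924 (leading).

(a) P = 0.0004786 W  (b) Q = -0.04823 VAR  (c) S = 0.04823 VA  (d) PF = 0.009924 (leading)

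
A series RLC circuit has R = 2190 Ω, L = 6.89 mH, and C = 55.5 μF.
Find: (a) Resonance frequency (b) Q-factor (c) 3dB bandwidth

Step 1 — Resonance: ω₀ = 1/√(LC) = 1/√(0.00689·5.55e-05) = 1617 rad/s.
Step 2 — f₀ = ω₀/(2π) = 257.4 Hz.
Step 3 — Series Q: Q = ω₀L/R = 1617·0.00689/2190 = 0.005088.
Step 4 — Bandwidth: Δω = ω₀/Q = 3.179e+05 rad/s; BW = Δω/(2π) = 5.059e+04 Hz.

(a) f₀ = 257.4 Hz  (b) Q = 0.005088  (c) BW = 5.059e+04 Hz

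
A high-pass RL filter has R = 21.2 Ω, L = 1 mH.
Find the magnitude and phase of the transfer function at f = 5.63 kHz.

Step 1 — Angular frequency: ω = 2π·5630 = 3.537e+04 rad/s.
Step 2 — Transfer function: H(jω) = jωL/(R + jωL).
Step 3 — Numerator jωL = j·35.37; denominator R + jωL = 21.2 + j35.37.
Step 4 — H = 0.7357 + j0.4409.
Step 5 — Magnitude: |H| = 0.8578 (-1.3 dB); phase: φ = 30.9°.

|H| = 0.8578 (-1.3 dB), φ = 30.9°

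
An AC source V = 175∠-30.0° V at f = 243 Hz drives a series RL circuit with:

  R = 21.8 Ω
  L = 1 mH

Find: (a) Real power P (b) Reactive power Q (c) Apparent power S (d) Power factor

Step 1 — Angular frequency: ω = 2π·f = 2π·243 = 1527 rad/s.
Step 2 — Component impedances:
  R: Z = R = 21.8 Ω
  L: Z = jωL = j·1527·0.001 = 0 + j1.527 Ω
Step 3 — Series combination: Z_total = R + L = 21.8 + j1.527 Ω = 21.85∠4.0° Ω.
Step 4 — Source phasor: V = 175∠-30.0° V = 151.6 - j87.5 V.
Step 5 — Current: I = V / Z = 6.638 - j4.479 A = 8.008∠-34.0° A.
Step 6 — Complex power: S = V·I* = 1398 + j97.91 VA.
Step 7 — Real power: P = Re(S) = 1398 W.
Step 8 — Reactive power: Q = Im(S) = 97.91 VAR.
Step 9 — Apparent power: |S| = 1401 VA.
Step 10 — Power factor: PF = P/|S| = 0.9976 (lagging).

(a) P = 1398 W  (b) Q = 97.91 VAR  (c) S = 1401 VA  (d) PF = 0.9976 (lagging)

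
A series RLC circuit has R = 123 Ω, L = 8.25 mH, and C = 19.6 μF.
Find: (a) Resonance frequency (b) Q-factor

Step 1 — Resonance condition Im(Z)=0 gives ω₀ = 1/√(LC).
Step 2 — ω₀ = 1/√(0.00825·1.96e-05) = 2487 rad/s.
Step 3 — f₀ = ω₀/(2π) = 395.8 Hz.
Step 4 — Series Q: Q = ω₀L/R = 2487·0.00825/123 = 0.1668.

(a) f₀ = 395.8 Hz  (b) Q = 0.1668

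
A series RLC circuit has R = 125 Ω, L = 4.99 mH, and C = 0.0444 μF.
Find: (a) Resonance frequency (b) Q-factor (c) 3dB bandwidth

Step 1 — Resonance condition Im(Z)=0 gives ω₀ = 1/√(LC).
Step 2 — ω₀ = 1/√(0.00499·4.44e-08) = 6.718e+04 rad/s.
Step 3 — f₀ = ω₀/(2π) = 1.069e+04 Hz.
Step 4 — Series Q: Q = ω₀L/R = 6.718e+04·0.00499/125 = 2.682.
Step 5 — 3dB bandwidth: Δω = ω₀/Q = 2.505e+04 rad/s; BW = Δω/(2π) = 3987 Hz.

(a) f₀ = 1.069e+04 Hz  (b) Q = 2.682  (c) BW = 3987 Hz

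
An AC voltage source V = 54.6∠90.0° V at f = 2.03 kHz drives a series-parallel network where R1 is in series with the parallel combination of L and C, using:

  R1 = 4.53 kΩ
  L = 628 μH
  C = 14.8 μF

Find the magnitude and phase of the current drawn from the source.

Step 1 — Angular frequency: ω = 2π·f = 2π·2030 = 1.275e+04 rad/s.
Step 2 — Component impedances:
  R1: Z = R = 4530 Ω
  L: Z = jωL = j·1.275e+04·0.000628 = 0 + j8.01 Ω
  C: Z = 1/(jωC) = -j/(ω·C) = 0 - j5.297 Ω
Step 3 — Parallel branch: L || C = 1/(1/L + 1/C) = 0 - j15.64 Ω.
Step 4 — Series with R1: Z_total = R1 + (L || C) = 4530 - j15.64 Ω = 4530∠-0.2° Ω.
Step 5 — Source phasor: V = 54.6∠90.0° V = 0 + j54.6 V.
Step 6 — Ohm's law: I = V / Z_total = (0 + j54.6) / (4530 - j15.64) = -4.162e-05 + j0.01205 A.
Step 7 — Convert to polar: |I| = 0.01205 A, ∠I = 90.2°.

I = 0.01205∠90.2° A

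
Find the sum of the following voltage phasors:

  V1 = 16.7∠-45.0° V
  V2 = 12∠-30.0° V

Step 1 — Convert each phasor to rectangular form:
  V1 = 16.7·(cos(-45.0°) + j·sin(-45.0°)) = 11.81 - j11.81 V
  V2 = 12·(cos(-30.0°) + j·sin(-30.0°)) = 10.39 - j6 V
Step 2 — Sum components: V_total = 22.2 - j17.81 V.
Step 3 — Convert to polar: |V_total| = 28.46 V, ∠V_total = -38.7°.

V_total = 28.46∠-38.7° V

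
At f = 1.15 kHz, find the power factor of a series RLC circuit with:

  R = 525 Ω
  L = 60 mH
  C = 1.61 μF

Step 1 — Angular frequency: ω = 2π·f = 2π·1150 = 7226 rad/s.
Step 2 — Component impedances:
  R: Z = R = 525 Ω
  L: Z = jωL = j·7226·0.06 = 0 + j433.5 Ω
  C: Z = 1/(jωC) = -j/(ω·C) = 0 - j85.96 Ω
Step 3 — Series combination: Z_total = R + L + C = 525 + j347.6 Ω = 629.6∠33.5° Ω.
Step 4 — Power factor: PF = cos(φ) = Re(Z)/|Z| = 525/629.63 = 0.8338.
Step 5 — Type: Im(Z) = 347.6 ⇒ lagging (phase φ = 33.5°).

PF = 0.8338 (lagging, φ = 33.5°)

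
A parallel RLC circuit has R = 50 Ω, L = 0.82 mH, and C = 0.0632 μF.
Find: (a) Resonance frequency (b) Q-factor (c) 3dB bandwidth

Step 1 — Resonance: ω₀ = 1/√(LC) = 1/√(0.00082·6.32e-08) = 1.389e+05 rad/s.
Step 2 — f₀ = ω₀/(2π) = 2.211e+04 Hz.
Step 3 — Parallel Q: Q = R/(ω₀L) = 50/(1.389e+05·0.00082) = 0.439.
Step 4 — Bandwidth: Δω = ω₀/Q = 3.165e+05 rad/s; BW = Δω/(2π) = 5.037e+04 Hz.

(a) f₀ = 2.211e+04 Hz  (b) Q = 0.439  (c) BW = 5.037e+04 Hz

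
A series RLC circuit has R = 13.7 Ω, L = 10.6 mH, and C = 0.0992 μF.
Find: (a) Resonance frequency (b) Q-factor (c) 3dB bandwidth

Step 1 — Resonance: ω₀ = 1/√(LC) = 1/√(0.0106·9.92e-08) = 3.084e+04 rad/s.
Step 2 — f₀ = ω₀/(2π) = 4908 Hz.
Step 3 — Series Q: Q = ω₀L/R = 3.084e+04·0.0106/13.7 = 23.86.
Step 4 — Bandwidth: Δω = ω₀/Q = 1292 rad/s; BW = Δω/(2π) = 205.7 Hz.

(a) f₀ = 4908 Hz  (b) Q = 23.86  (c) BW = 205.7 Hz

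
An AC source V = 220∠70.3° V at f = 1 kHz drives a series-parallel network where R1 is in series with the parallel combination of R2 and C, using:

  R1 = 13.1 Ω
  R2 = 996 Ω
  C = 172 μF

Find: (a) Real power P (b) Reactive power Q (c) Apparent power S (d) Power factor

Step 1 — Angular frequency: ω = 2π·f = 2π·1000 = 6283 rad/s.
Step 2 — Component impedances:
  R1: Z = R = 13.1 Ω
  R2: Z = R = 996 Ω
  C: Z = 1/(jωC) = -j/(ω·C) = 0 - j0.9253 Ω
Step 3 — Parallel branch: R2 || C = 1/(1/R2 + 1/C) = 0.0008597 - j0.9253 Ω.
Step 4 — Series with R1: Z_total = R1 + (R2 || C) = 13.1 - j0.9253 Ω = 13.13∠-4.0° Ω.
Step 5 — Source phasor: V = 220∠70.3° V = 74.16 + j207.1 V.
Step 6 — Current: I = V / Z = 4.522 + j16.13 A = 16.75∠74.3° A.
Step 7 — Complex power: S = V·I* = 3676 - j259.6 VA.
Step 8 — Real power: P = Re(S) = 3676 W.
Step 9 — Reactive power: Q = Im(S) = -259.6 VAR.
Step 10 — Apparent power: |S| = 3685 VA.
Step 11 — Power factor: PF = P/|S| = 0.9975 (leading).

(a) P = 3676 W  (b) Q = -259.6 VAR  (c) S = 3685 VA  (d) PF = 0.9975 (leading)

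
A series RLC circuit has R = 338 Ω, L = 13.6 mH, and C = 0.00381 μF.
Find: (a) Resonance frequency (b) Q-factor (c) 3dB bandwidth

Step 1 — Resonance: ω₀ = 1/√(LC) = 1/√(0.0136·3.81e-09) = 1.389e+05 rad/s.
Step 2 — f₀ = ω₀/(2π) = 2.211e+04 Hz.
Step 3 — Series Q: Q = ω₀L/R = 1.389e+05·0.0136/338 = 5.59.
Step 4 — Bandwidth: Δω = ω₀/Q = 2.485e+04 rad/s; BW = Δω/(2π) = 3955 Hz.

(a) f₀ = 2.211e+04 Hz  (b) Q = 5.59  (c) BW = 3955 Hz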